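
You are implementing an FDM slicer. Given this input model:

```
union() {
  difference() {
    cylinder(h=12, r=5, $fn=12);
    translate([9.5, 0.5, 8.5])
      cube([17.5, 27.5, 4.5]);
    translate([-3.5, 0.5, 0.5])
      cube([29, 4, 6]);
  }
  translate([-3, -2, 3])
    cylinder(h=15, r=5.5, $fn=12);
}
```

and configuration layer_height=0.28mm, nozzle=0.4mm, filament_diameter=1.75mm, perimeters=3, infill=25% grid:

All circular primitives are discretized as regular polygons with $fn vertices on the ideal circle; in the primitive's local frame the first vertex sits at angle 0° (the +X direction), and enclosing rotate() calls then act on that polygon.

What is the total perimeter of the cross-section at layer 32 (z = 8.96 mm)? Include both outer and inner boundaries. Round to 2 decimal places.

40.13 mm

At z = 8.96 mm: the r=5 cylinder contributes a regular 12-gon of circumradius 5 (perimeter = 2·12·5.000·sin(180°/12) = 31.06 mm); the 17.5×27.5 cube at (9.5, 0.5) contributes its full rectangle (perimeter 90.00 mm); the cube at (-3.5, 0.5) is not intersected at this z (z outside [0.5, 6.5]); Subtracting the remaining from the first: starting from the r=5 cylinder, the 17.5×27.5 cube at (9.5, 0.5) misses the remaining region (no effect) — boundary = 31.06 mm; the cylinder at (-3, -2): section is a regular 12-gon, circumradius r=5.5 (perimeter = 2·12·5.500·sin(180°/12) = 34.16 mm); Merging all regions: the regions partially overlap (shared area 46.29 mm²), so the edge portions inside another operand are dropped and the merged outline is re-measured after clipping — boundary = 40.13 mm. Overall, the cross-section is a single solid region. Total boundary length (outer) = 40.13 mm.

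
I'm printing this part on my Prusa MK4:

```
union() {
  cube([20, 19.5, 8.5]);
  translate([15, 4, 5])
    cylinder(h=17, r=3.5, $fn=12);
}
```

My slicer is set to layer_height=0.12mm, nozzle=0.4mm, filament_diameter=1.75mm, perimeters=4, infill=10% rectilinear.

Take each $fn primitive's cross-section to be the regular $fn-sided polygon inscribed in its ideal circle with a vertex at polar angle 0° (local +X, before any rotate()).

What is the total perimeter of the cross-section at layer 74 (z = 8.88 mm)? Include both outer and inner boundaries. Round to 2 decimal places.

At z = 8.88 mm: the cube does not reach this height (z outside [0, 8.5]); the r=3.5 cylinder at (15, 4) gives a regular 12-gon of circumradius 3.5 (constant along its height) (perimeter = 2·12·3.500·sin(180°/12) = 21.74 mm); Taking the union: only the r=3.5 cylinder at (15, 4) is present, so the union is just that shape — boundary = 21.74 mm. Overall, the cross-section is a single solid region. Total boundary length (outer) = 21.74 mm.

21.74 mm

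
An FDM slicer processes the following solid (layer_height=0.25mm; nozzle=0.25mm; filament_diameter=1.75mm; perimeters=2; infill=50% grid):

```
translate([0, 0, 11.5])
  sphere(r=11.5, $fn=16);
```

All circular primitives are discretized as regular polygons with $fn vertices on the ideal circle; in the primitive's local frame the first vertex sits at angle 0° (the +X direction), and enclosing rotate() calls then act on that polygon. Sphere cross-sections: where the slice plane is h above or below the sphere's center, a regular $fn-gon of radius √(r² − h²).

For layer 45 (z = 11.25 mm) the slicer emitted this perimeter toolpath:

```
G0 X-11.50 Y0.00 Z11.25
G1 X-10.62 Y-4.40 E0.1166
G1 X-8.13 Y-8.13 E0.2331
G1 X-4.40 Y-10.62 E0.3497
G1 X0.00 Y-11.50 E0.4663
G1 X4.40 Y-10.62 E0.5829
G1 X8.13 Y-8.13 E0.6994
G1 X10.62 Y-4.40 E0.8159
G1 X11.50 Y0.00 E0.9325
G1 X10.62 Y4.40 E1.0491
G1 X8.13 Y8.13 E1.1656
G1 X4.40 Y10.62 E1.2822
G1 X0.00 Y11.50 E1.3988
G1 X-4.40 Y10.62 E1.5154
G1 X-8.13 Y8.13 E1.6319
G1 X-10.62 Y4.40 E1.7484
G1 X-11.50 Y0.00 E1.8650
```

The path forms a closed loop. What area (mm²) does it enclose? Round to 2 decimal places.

Apply the shoelace formula to the sequence of (X, Y) vertices; enclosed area = 404.67 mm².

404.67 mm²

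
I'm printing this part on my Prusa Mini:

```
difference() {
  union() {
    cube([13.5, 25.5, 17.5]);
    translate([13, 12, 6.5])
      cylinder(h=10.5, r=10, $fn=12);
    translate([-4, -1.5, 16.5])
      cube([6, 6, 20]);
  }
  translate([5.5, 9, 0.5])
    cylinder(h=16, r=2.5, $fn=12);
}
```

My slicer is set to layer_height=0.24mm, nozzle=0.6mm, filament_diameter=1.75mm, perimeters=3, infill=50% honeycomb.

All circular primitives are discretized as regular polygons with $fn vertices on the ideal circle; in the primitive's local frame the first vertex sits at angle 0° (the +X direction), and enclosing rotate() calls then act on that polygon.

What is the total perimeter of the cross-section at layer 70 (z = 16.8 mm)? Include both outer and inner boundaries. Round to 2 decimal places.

At z = 16.8 mm: the 13.5×25.5 cube contributes its full rectangle (perimeter 78.00 mm); the r=10 cylinder at (13, 12) contributes a regular 12-gon of circumradius 10 (perimeter = 2·12·10.000·sin(180°/12) = 62.12 mm); the 6×6 cube at (-4, -1.5) contributes its full rectangle (perimeter 24.00 mm); Taking the union: the regions partially overlap (shared area 168.93 mm²), so the edge portions inside another operand are dropped and the merged outline is re-measured after clipping — boundary = 99.29 mm; the cylinder at (5.5, 9) is absent (z outside [0.5, 16.5]); Taking the first minus the rest: none of the subtracted shapes is present at this height, so that combined region is unchanged — boundary = 99.29 mm. Overall, the cross-section is a single solid region. Total boundary length (outer) = 99.29 mm.

99.29 mm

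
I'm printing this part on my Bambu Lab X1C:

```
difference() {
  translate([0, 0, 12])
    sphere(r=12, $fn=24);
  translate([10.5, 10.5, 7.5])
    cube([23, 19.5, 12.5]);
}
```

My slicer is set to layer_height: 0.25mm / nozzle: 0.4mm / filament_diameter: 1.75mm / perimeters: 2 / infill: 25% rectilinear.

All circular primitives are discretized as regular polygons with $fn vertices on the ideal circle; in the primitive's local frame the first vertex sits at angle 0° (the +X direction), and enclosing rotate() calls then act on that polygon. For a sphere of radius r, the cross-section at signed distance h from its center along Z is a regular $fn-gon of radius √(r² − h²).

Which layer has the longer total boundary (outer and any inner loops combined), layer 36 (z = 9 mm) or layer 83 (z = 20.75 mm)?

layer 36 (z = 9 mm)

Layer 36 (z = 9): the r=12 sphere contributes a regular 24-gon of circumradius √(12²−3²) = 11.619 (perimeter = 2·24·11.619·sin(180°/24) = 72.80 mm); the cube at (10.5, 10.5) is present — its section is the full 23×19.5 rectangle (perimeter 85.00 mm); After the difference (first − rest): starting from the r=12 sphere, the 23×19.5 cube at (10.5, 10.5) misses the remaining region (no effect) — boundary = 72.80 mm. So its perimeter = 72.80 mm. Layer 83 (z = 20.75): the sphere: section is a regular 24-gon, circumradius = √(r²−h²) = √(12²−8.75²) = 8.212 (perimeter = 2·24·8.212·sin(180°/24) = 51.45 mm); the cube at (10.5, 10.5) is absent (z outside [7.5, 20]); Subtracting the remaining from the first: none of the subtracted shapes is present at this height, so the r=12 sphere is unchanged — boundary = 51.45 mm. So its perimeter = 51.45 mm. Layer 36 is larger (72.80 vs 51.45 mm).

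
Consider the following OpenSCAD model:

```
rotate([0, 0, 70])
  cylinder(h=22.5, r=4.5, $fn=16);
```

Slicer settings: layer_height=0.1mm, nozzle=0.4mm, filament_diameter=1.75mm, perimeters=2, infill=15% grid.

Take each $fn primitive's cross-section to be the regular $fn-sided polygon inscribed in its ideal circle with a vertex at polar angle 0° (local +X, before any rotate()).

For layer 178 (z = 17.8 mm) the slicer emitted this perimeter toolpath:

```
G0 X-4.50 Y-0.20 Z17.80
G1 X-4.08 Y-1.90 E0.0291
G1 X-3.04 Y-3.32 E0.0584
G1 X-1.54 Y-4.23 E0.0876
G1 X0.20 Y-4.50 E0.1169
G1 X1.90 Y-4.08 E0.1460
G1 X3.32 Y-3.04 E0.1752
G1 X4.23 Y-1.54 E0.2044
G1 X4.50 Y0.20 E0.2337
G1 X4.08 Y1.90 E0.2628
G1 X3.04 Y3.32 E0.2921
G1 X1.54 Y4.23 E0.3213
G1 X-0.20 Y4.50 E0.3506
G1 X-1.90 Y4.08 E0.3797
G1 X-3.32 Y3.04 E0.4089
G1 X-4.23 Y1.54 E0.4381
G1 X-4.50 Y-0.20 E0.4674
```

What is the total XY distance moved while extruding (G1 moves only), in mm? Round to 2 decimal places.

Sum the Euclidean lengths of each G1 segment: total = 28.11 mm.

28.11 mm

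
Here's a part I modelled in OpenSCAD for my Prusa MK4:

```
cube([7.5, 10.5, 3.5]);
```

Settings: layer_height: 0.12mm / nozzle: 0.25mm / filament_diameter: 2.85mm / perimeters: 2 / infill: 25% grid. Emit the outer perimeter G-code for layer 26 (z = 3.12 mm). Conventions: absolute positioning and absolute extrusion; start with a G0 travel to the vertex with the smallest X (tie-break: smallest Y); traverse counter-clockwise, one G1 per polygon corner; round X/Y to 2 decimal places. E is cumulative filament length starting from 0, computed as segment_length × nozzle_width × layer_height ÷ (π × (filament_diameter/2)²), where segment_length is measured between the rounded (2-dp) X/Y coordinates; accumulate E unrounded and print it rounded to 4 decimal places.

At z = 3.12 mm: the cube is present — its section is the full 7.5×10.5 rectangle. The outline is a single polygon with 4 vertices. Extrusion per mm of travel: 0.25 × 0.12 / (π × 1.425²) = 0.004703. Accumulating E over each segment gives final E = 0.1693.

G0 X0.00 Y0.00 Z3.12
G1 X7.50 Y0.00 E0.0353
G1 X7.50 Y10.50 E0.0846
G1 X0.00 Y10.50 E0.1199
G1 X0.00 Y0.00 E0.1693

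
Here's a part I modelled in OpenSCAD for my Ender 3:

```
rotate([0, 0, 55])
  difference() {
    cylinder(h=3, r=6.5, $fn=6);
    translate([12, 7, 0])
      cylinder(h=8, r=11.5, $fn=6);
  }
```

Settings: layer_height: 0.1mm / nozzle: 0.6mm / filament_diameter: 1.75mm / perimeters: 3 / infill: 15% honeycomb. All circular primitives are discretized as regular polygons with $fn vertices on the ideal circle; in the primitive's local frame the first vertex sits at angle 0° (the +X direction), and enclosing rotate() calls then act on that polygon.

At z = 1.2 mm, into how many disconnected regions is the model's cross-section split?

At z = 1.2 mm: the r=6.5 cylinder gives a regular 6-gon of circumradius 6.5 (constant along its height); the cylinder at (12, 7): section is a regular 6-gon, circumradius r=11.5; Taking the first minus the rest: starting from the r=6.5 cylinder, the r=11.5 cylinder at (12, 7) partially overlaps it — only the 12.69 mm² overlap (of its 343.60 mm²) is removed, clipping the outline — 1 connected region; (rotated 55° about Z; rotation is an isometry so areas/perimeters/island counts are preserved). The result has 1 disconnected region.

1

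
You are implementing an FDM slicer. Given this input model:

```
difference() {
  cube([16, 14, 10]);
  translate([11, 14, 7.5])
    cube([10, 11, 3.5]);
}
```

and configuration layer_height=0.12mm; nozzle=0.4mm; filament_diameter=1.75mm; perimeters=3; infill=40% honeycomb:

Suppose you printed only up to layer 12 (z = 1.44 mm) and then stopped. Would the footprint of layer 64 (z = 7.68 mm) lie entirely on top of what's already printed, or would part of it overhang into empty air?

Compare the two slices. At z = 1.44: the 16×14 cube contributes its full rectangle (area 224.00 mm²); the cube at (11, 14) is absent (z outside [7.5, 11]); Subtracting the remaining from the first: none of the subtracted shapes is present at this height, so the 16×14 cube is unchanged — area = 224.00 mm². At z = 7.68: the cube (footprint 16×14) is included at this height (area 224.00 mm²); the cube at (11, 14) is present — its section is the full 10×11 rectangle (area 110.00 mm²); Taking the first minus the rest: starting from the 16×14 cube (224.00 mm²), the 10×11 cube at (11, 14) misses the remaining region (no effect) — area = 224.00 mm². Checking containment: the cross-section at z = 7.68 is a subset of the cross-section at z = 1.44.

entirely on top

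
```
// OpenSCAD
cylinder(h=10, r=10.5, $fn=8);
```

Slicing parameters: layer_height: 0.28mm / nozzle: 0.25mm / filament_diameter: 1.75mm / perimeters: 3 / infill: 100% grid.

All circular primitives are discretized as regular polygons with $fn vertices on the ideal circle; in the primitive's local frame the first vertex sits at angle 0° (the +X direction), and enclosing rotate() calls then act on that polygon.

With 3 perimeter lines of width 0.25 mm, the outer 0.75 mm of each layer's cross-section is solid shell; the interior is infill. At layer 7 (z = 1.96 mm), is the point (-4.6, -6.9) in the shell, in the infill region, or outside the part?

At z = 1.96 mm: the cylinder: section is a regular 8-gon, circumradius r=10.5. Overall, the cross-section is a single solid region. The nearest boundary edge runs (-7.42, -7.42)→(-0.00, -10.50); distance from the point to it = 1.57 mm. The point is inside the cross-section and 1.57 mm from the nearest boundary — more than the 0.75 mm shell width (3 × 0.25), so it's in the infill interior.

infill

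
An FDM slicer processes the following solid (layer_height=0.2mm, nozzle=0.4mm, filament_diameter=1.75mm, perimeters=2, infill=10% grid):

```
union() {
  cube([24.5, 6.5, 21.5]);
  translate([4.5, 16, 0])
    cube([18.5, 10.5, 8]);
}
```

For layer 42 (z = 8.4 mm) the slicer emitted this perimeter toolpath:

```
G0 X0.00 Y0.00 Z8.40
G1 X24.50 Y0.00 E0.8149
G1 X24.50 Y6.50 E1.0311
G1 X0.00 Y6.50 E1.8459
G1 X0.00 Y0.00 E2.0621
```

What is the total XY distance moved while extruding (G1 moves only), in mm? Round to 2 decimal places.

62.00 mm

Sum the Euclidean lengths of each G1 segment: total = 62.00 mm.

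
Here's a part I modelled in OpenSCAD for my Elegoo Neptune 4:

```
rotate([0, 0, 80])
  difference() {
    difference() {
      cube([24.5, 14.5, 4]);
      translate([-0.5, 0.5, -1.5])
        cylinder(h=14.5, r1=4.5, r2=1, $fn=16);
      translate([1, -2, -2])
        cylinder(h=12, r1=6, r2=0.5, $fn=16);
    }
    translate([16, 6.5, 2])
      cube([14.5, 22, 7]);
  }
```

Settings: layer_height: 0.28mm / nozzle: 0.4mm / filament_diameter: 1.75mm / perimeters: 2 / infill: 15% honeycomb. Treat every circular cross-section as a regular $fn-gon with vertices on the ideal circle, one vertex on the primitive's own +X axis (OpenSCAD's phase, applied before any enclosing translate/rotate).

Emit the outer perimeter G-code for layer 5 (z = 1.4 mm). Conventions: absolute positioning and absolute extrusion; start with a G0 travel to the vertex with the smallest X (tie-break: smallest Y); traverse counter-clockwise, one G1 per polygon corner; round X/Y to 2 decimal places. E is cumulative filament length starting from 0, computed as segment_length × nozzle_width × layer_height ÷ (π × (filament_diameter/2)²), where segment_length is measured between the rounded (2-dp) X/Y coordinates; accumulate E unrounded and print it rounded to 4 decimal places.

G0 X-14.28 Y2.52 Z1.40
G1 X-4.14 Y0.73 E0.4795
G1 X-3.78 Y1.64 E0.5250
G1 X-2.76 Y2.71 E0.5939
G1 X-1.40 Y3.30 E0.6629
G1 X-1.33 Y3.31 E0.6662
G1 X-0.40 Y4.28 E0.7288
G1 X0.85 Y4.83 E0.7924
G1 X4.25 Y24.13 E1.7049
G1 X-10.03 Y26.65 E2.3801
G1 X-14.28 Y2.52 E3.5210

At z = 1.4 mm: the 24.5×14.5 cube contributes its full rectangle; the cone at (-0.5, 0.5) (r1=4.5→r2=1) has section circumradius 3.800 here — a regular 16-gon; the cone at (1, -2) contributes a regular 16-gon of circumradius 4.442 (interpolated between r1=6 and r2=0.5 at t=0.283); After the difference (first − rest): starting from the 24.5×14.5 cube, the cone at (-0.5, 0.5) partially overlaps it — only the 10.80 mm² overlap (of its 44.21 mm²) is removed, clipping the outline; the cone at (1, -2) partially overlaps it — only the 1.82 mm² overlap (of its 60.40 mm²) is removed, clipping the outline — 1 connected region; the cube at (16, 6.5) is absent (z outside [2, 9]); Taking the first minus the rest: none of the subtracted shapes is present at this height, so the result so far is unchanged — 1 connected region; (rotated 80° about Z; rotation is an isometry so areas/perimeters/island counts are preserved). The outline is a single polygon with 10 vertices. Extrusion per mm of travel: 0.4 × 0.28 / (π × 0.875²) = 0.046564. Accumulating E over each segment gives final E = 3.5210.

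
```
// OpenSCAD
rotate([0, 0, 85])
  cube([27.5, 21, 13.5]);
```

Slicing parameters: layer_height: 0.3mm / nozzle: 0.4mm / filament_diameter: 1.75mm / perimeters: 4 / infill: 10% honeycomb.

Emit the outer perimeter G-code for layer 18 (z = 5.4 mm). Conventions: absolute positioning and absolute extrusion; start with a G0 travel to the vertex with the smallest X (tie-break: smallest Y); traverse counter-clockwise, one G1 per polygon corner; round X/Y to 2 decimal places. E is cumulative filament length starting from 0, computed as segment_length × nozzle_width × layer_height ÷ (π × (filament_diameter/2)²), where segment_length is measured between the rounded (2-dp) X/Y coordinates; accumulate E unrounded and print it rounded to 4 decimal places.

G0 X-20.92 Y1.83 Z5.40
G1 X0.00 Y0.00 E1.0477
G1 X2.40 Y27.40 E2.4199
G1 X-18.52 Y29.23 E3.4676
G1 X-20.92 Y1.83 E4.8398

At z = 5.4 mm: the cube (footprint 27.5×21) is included at this height; (whole slice rotated 85° about Z — lengths, areas and connectivity unchanged). The outline is a single polygon with 4 vertices. Extrusion per mm of travel: 0.4 × 0.3 / (π × 0.875²) = 0.049890. Accumulating E over each segment gives final E = 4.8398.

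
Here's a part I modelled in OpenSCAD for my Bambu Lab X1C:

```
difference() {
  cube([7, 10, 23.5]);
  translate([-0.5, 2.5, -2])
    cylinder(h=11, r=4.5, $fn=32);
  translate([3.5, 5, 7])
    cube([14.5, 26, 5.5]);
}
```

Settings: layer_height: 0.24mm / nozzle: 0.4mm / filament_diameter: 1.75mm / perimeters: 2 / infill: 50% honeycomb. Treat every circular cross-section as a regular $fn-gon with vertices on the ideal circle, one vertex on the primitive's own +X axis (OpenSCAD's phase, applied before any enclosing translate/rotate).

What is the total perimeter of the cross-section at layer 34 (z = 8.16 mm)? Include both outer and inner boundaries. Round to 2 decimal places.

At z = 8.16 mm: the cube (footprint 7×10) is included at this height (perimeter 34.00 mm); the r=4.5 cylinder at (-0.5, 2.5) contributes a regular 32-gon of circumradius 4.5 (perimeter = 2·32·4.500·sin(180°/32) = 28.23 mm); the 14.5×26 cube at (3.5, 5) contributes its full rectangle (perimeter 81.00 mm); After the difference (first − rest): starting from the 7×10 cube, the r=4.5 cylinder at (-0.5, 2.5) partially overlaps it — only the 22.92 mm² overlap (of its 63.21 mm²) is removed, clipping the outline; the 14.5×26 cube at (3.5, 5) partially overlaps it — only the 17.50 mm² overlap (of its 377.00 mm²) is removed, clipping the outline — boundary = 33.01 mm. Overall, the cross-section is a single solid region. Total boundary length (outer) = 33.01 mm.

33.01 mm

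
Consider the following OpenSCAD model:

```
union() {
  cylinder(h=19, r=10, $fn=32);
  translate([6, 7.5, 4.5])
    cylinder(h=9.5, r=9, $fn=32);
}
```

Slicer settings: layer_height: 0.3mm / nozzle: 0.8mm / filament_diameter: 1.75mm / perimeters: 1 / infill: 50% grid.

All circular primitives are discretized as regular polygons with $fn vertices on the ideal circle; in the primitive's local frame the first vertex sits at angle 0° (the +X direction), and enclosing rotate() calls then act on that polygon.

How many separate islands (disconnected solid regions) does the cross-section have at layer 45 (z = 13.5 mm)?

1

At z = 13.5 mm: the r=10 cylinder gives a regular 32-gon of circumradius 10 (constant along its height); the r=9 cylinder at (6, 7.5) contributes a regular 32-gon of circumradius 9; Taking the union: the regions partially overlap (shared area 107.63 mm²), so overlapping operands fuse into one piece — 1 connected region. Overall, the cross-section is a single solid region. Island count = 1.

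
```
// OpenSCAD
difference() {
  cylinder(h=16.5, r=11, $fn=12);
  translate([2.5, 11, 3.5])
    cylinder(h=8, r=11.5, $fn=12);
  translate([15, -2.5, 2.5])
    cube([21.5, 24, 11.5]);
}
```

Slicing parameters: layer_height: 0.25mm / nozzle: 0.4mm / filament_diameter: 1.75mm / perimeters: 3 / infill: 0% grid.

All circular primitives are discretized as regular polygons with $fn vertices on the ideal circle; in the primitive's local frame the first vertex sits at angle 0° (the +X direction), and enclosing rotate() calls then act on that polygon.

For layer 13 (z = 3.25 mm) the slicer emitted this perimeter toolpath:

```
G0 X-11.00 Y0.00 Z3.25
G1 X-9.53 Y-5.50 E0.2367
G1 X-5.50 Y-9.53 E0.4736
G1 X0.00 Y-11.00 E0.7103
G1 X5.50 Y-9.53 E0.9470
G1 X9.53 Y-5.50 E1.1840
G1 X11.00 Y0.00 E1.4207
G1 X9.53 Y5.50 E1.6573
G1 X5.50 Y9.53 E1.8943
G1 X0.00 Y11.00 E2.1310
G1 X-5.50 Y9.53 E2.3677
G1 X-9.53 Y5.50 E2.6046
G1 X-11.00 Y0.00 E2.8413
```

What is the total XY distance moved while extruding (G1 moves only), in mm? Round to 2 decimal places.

Sum the Euclidean lengths of each G1 segment: total = 68.34 mm.

68.34 mm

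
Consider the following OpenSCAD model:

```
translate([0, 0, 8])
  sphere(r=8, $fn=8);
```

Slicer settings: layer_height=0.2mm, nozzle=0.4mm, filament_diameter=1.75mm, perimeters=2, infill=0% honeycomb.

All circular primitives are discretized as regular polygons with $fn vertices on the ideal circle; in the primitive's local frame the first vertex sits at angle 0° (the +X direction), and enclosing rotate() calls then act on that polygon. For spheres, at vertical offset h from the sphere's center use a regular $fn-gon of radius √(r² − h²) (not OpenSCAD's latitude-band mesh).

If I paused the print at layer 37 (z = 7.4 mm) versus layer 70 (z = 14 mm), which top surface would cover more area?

Layer 37 (z = 7.4): the r=8 sphere slices to a regular 8-gon of circumradius 7.977 (√(r²−h²) with h=0.6 from center) (area = (8/2)·7.977²·sin(360°/8) = 180.00 mm²). So its area = 180.00 mm². Layer 70 (z = 14): the r=8 sphere contributes a regular 8-gon of circumradius √(8²−6²) = 5.292 (area = (8/2)·5.292²·sin(360°/8) = 79.20 mm²). So its area = 79.20 mm². Layer 37 is larger (180.00 vs 79.20 mm²).

layer 37 (z = 7.4 mm)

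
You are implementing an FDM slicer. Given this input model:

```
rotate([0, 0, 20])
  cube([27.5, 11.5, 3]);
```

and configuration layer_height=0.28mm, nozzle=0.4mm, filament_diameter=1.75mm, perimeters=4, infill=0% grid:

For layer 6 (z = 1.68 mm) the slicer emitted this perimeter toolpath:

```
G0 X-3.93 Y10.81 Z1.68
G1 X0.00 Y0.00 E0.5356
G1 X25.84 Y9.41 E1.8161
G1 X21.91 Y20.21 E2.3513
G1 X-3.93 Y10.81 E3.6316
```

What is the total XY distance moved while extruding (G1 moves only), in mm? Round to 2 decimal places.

77.99 mm

Sum the Euclidean lengths of each G1 segment: total = 77.99 mm.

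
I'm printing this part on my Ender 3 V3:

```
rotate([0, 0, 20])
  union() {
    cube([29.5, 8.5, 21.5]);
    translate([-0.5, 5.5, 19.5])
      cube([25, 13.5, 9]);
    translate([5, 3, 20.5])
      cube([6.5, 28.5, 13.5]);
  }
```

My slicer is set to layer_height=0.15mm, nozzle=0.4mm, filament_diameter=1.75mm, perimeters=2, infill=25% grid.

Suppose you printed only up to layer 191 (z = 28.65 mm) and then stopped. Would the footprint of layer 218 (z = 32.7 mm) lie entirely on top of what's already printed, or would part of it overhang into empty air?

entirely on top

Compare the two slices. At z = 28.65: the cube is absent (z outside [0, 21.5]); the cube at (-0.5, 5.5) does not reach this height (z outside [19.5, 28.5]); the cube at (5, 3) (footprint 6.5×28.5) is included at this height (area 185.25 mm²); Merging all regions: only the 6.5×28.5 cube at (5, 3) is present, so the union is just that shape — area = 185.25 mm²; (rotated 20° about Z; rotation is an isometry so areas/perimeters/island counts are preserved). At z = 32.7: the cube is absent (z outside [0, 21.5]); the cube at (-0.5, 5.5) is absent (z outside [19.5, 28.5]); the cube at (5, 3) (footprint 6.5×28.5) is included at this height (area 185.25 mm²); Taking the union: only the 6.5×28.5 cube at (5, 3) is present, so the union is just that shape — area = 185.25 mm²; (whole slice rotated 20° about Z — lengths, areas and connectivity unchanged). Checking containment: the cross-section at z = 32.7 is a subset of the cross-section at z = 28.65.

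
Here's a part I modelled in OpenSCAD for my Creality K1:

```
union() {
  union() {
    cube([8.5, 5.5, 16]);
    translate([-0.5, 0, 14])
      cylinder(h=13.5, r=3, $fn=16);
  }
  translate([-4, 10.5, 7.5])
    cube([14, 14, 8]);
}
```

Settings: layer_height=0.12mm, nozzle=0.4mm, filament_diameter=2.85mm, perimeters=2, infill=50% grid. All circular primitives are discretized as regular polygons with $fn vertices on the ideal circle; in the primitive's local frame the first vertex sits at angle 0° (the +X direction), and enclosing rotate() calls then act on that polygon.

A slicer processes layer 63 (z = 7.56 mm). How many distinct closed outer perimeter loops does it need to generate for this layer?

At z = 7.56 mm: the cube is present — its section is the full 8.5×5.5 rectangle; the cylinder at (-0.5, 0) does not reach this height (z outside [14, 27.5]); Merging all regions: only the 8.5×5.5 cube is present, so the union is just that shape — 1 connected region; the cube at (-4, 10.5) is present — its section is the full 14×14 rectangle; Taking the union: the 2 present regions are separate (no shared area or edge), so areas and boundary lengths simply add and each stays a separate island — 2 connected regions. The result has 2 disconnected regions.

2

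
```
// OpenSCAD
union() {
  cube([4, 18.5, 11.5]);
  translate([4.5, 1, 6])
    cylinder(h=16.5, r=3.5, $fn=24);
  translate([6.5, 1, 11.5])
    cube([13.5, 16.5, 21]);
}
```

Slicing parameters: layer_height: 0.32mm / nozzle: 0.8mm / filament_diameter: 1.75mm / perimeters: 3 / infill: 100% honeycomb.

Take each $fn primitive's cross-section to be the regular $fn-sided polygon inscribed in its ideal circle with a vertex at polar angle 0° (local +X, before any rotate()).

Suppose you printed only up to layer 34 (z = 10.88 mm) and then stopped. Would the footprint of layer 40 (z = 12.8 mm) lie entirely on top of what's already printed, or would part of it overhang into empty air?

Compare the two slices. At z = 10.88: the 4×18.5 cube contributes its full rectangle (area 74.00 mm²); the cylinder at (4.5, 1): section is a regular 24-gon, circumradius r=3.5 (area = (24/2)·3.500²·sin(360°/24) = 38.05 mm²); the cube at (6.5, 1) is absent (z outside [11.5, 32.5]); Taking the union: the regions partially overlap — summed areas 112.05 mm² minus the doubly-counted overlap 10.71 mm² gives 101.34 mm² — area = 101.34 mm². At z = 12.8: the cube does not reach this height (z outside [0, 11.5]); the cylinder at (4.5, 1): section is a regular 24-gon, circumradius r=3.5 (area = (24/2)·3.500²·sin(360°/24) = 38.05 mm²); the cube at (6.5, 1) is present — its section is the full 13.5×16.5 rectangle (area 222.75 mm²); Taking the union: the regions partially overlap — summed areas 260.80 mm² minus the doubly-counted overlap 2.96 mm² gives 257.84 mm² — area = 257.84 mm². Checking containment: at z = 12.8 the cross-section extends beyond the z = 10.88 cross-section by about 219.79 mm².

part overhangs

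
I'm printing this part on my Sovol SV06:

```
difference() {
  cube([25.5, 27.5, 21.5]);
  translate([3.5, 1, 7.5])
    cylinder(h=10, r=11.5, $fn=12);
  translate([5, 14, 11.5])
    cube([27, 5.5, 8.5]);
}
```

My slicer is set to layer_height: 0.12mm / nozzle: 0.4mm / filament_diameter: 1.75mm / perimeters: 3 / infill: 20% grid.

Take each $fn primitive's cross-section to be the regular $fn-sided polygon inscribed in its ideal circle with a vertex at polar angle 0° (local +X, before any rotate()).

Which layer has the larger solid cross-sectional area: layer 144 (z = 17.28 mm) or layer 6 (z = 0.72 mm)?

Layer 144 (z = 17.28): the cube is present — its section is the full 25.5×27.5 rectangle (area 701.25 mm²); the r=11.5 cylinder at (3.5, 1) contributes a regular 12-gon of circumradius 11.5 (area = (12/2)·11.500²·sin(360°/12) = 396.75 mm²); the cube at (5, 14) (footprint 27×5.5) is included at this height (area 148.50 mm²); Taking the first minus the rest: starting from the 25.5×27.5 cube (701.25 mm²), the r=11.5 cylinder at (3.5, 1) partially overlaps it — only the 152.66 mm² overlap (of its 396.75 mm²) is removed, clipping the outline; the 27×5.5 cube at (5, 14) partially overlaps it — only the 112.75 mm² overlap (of its 148.50 mm²) is removed, clipping the outline — area = 435.84 mm². So its area = 435.84 mm². Layer 6 (z = 0.72): the 25.5×27.5 cube contributes its full rectangle (area 701.25 mm²); the cylinder at (3.5, 1) is absent (z outside [7.5, 17.5]); the cube at (5, 14) is not intersected at this z (z outside [11.5, 20]); Subtracting the remaining from the first: none of the subtracted shapes is present at this height, so the 25.5×27.5 cube is unchanged — area = 701.25 mm². So its area = 701.25 mm². Layer 6 is larger (701.25 vs 435.84 mm²).

layer 6 (z = 0.72 mm)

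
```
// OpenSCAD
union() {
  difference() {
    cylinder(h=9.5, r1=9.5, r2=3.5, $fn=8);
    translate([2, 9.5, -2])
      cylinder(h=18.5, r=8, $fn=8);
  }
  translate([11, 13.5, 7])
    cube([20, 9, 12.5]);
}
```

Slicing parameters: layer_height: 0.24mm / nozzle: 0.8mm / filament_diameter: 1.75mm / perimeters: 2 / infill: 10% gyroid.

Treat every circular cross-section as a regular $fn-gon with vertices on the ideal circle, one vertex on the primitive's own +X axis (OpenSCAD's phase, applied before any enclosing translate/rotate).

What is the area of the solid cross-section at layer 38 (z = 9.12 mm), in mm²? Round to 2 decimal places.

At z = 9.12 mm: the cone (r1=9.5→r2=3.5) has section circumradius 3.740 here — a regular 8-gon (area = (8/2)·3.740²·sin(360°/8) = 39.56 mm²); the r=8 cylinder at (2, 9.5) gives a regular 8-gon of circumradius 8 (constant along its height) (area = (8/2)·8.000²·sin(360°/8) = 181.02 mm²); After the difference (first − rest): starting from the cone (39.56 mm²), the r=8 cylinder at (2, 9.5) partially overlaps it — only the 4.90 mm² overlap (of its 181.02 mm²) is removed, clipping the outline — area = 34.66 mm²; the 20×9 cube at (11, 13.5) contributes its full rectangle (area 180.00 mm²); Taking the union: the 2 present regions are separate (no shared area or edge), so areas and boundary lengths simply add and each stays a separate island — area = 214.66 mm². Overall, the cross-section has 2 separate islands. Net area = 214.66 mm².

214.66 mm²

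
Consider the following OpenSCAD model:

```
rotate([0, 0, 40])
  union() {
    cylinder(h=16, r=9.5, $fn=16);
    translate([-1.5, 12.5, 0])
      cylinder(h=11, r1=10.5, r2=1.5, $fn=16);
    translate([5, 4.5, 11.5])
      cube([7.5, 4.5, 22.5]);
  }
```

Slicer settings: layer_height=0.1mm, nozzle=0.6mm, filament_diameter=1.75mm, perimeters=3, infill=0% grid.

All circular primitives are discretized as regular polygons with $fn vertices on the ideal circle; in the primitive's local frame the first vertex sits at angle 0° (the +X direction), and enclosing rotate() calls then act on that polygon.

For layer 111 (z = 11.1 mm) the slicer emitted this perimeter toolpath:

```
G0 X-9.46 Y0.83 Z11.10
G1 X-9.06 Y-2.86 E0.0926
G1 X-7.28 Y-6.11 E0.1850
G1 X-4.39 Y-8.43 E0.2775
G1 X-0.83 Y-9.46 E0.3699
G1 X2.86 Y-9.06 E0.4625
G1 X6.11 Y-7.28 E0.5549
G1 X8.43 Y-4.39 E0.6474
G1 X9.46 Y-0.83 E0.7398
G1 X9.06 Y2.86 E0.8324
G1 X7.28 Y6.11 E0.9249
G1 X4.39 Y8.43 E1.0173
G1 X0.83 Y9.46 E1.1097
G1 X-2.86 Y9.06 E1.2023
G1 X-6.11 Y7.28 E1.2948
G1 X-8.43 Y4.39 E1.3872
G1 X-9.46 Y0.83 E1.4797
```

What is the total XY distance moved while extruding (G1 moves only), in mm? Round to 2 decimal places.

Sum the Euclidean lengths of each G1 segment: total = 59.32 mm.

59.32 mm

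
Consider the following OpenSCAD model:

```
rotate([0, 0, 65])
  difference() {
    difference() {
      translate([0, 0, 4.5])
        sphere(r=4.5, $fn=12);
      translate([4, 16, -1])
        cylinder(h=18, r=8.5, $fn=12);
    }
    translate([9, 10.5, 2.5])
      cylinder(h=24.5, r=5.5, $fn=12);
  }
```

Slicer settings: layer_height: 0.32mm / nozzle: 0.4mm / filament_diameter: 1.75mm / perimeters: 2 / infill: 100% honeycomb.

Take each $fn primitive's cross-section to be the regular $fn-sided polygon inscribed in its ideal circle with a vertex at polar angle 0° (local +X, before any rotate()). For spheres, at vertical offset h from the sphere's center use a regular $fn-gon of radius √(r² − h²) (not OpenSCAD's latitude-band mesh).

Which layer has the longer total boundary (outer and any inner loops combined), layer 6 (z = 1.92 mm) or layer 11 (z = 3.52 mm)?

layer 11 (z = 3.52 mm)

Layer 6 (z = 1.92): the r=4.5 sphere contributes a regular 12-gon of circumradius √(4.5²−2.58²) = 3.687 (perimeter = 2·12·3.687·sin(180°/12) = 22.90 mm); the cylinder at (4, 16): section is a regular 12-gon, circumradius r=8.5 (perimeter = 2·12·8.500·sin(180°/12) = 52.80 mm); Subtracting the remaining from the first: starting from the r=4.5 sphere, the r=8.5 cylinder at (4, 16) misses the remaining region (no effect) — boundary = 22.90 mm; the cylinder at (9, 10.5) does not reach this height (z outside [2.5, 27]); After the difference (first − rest): none of the subtracted shapes is present at this height, so the result so far is unchanged — boundary = 22.90 mm; (rotated 65° about Z; rotation is an isometry so areas/perimeters/island counts are preserved). So its perimeter = 22.90 mm. Layer 11 (z = 3.52): the sphere: section is a regular 12-gon, circumradius = √(r²−h²) = √(4.5²−0.98²) = 4.392 (perimeter = 2·12·4.392·sin(180°/12) = 27.28 mm); the r=8.5 cylinder at (4, 16) gives a regular 12-gon of circumradius 8.5 (constant along its height) (perimeter = 2·12·8.500·sin(180°/12) = 52.80 mm); Subtracting the remaining from the first: starting from the r=4.5 sphere, the r=8.5 cylinder at (4, 16) misses the remaining region (no effect) — boundary = 27.28 mm; the r=5.5 cylinder at (9, 10.5) contributes a regular 12-gon of circumradius 5.5 (perimeter = 2·12·5.500·sin(180°/12) = 34.16 mm); Subtracting the remaining from the first: starting from the result so far, the r=5.5 cylinder at (9, 10.5) misses the remaining region (no effect) — boundary = 27.28 mm; (whole slice rotated 65° about Z — lengths, areas and connectivity unchanged). So its perimeter = 27.28 mm. Layer 11 is larger (27.28 vs 22.90 mm).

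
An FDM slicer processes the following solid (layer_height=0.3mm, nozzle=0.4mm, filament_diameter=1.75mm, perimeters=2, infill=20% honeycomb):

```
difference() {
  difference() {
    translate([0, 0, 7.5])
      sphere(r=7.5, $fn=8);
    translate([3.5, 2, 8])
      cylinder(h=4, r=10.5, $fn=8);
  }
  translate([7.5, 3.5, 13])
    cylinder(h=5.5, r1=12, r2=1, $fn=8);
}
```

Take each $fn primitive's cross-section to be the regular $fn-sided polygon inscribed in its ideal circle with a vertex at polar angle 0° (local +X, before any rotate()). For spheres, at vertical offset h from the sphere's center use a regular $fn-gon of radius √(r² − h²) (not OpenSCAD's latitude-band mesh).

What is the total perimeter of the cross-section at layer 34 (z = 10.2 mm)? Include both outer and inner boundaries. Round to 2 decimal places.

14.39 mm

At z = 10.2 mm: the sphere: section is a regular 8-gon, circumradius = √(r²−h²) = √(7.5²−2.7²) = 6.997 (perimeter = 2·8·6.997·sin(180°/8) = 42.84 mm); the r=10.5 cylinder at (3.5, 2) contributes a regular 8-gon of circumradius 10.5 (perimeter = 2·8·10.500·sin(180°/8) = 64.29 mm); After the difference (first − rest): starting from the r=7.5 sphere, the r=10.5 cylinder at (3.5, 2) partially overlaps it — only the 133.81 mm² overlap (of its 311.83 mm²) is removed, clipping the outline — boundary = 14.39 mm; the cone at (7.5, 3.5) is not intersected at this z (z outside [13, 18.5]); Subtracting the remaining from the first: none of the subtracted shapes is present at this height, so that combined region is unchanged — boundary = 14.39 mm. Overall, the cross-section is a single solid region. Total boundary length (outer) = 14.39 mm.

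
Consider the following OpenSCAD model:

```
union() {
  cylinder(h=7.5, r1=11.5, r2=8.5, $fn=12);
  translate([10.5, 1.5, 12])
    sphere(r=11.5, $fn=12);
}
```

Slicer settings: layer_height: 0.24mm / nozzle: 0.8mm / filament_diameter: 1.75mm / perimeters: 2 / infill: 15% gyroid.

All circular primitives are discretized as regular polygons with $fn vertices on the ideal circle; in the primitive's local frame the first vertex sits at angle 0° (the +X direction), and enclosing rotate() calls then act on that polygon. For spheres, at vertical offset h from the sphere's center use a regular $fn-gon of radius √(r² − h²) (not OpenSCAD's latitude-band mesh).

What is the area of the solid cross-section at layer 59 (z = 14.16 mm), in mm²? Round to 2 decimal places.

382.75 mm²

At z = 14.16 mm: the cone is not intersected at this z (z outside [0, 7.5]); the sphere at (10.5, 1.5): section is a regular 12-gon, circumradius = √(r²−h²) = √(11.5²−2.16²) = 11.295 (area = (12/2)·11.295²·sin(360°/12) = 382.75 mm²); Combining (union): only the r=11.5 sphere at (10.5, 1.5) is present, so the union is just that shape — area = 382.75 mm². Overall, the cross-section is a single solid region. Net area = 382.75 mm².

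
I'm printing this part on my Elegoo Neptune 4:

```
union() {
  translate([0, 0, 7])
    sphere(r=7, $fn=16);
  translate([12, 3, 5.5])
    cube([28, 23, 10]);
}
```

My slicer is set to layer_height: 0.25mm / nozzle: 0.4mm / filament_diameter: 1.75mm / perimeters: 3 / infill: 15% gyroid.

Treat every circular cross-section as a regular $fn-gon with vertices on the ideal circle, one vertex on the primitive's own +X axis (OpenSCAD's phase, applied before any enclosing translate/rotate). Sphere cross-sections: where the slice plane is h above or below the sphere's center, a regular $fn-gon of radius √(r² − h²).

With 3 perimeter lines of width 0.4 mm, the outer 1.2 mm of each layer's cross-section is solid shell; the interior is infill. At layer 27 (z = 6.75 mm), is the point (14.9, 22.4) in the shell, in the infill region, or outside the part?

At z = 6.75 mm: the r=7 sphere slices to a regular 16-gon of circumradius 6.996 (√(r²−h²) with h=0.25 from center); the 28×23 cube at (12, 3) contributes its full rectangle; Merging all regions: the 2 present regions are separate (no shared area or edge), so areas and boundary lengths simply add and each stays a separate island — 2 connected regions. Overall, the cross-section has 2 separate islands. The nearest boundary edge runs (12.00, 3.00)→(12.00, 26.00); distance from the point to it = 2.90 mm. (Shell/infill is judged within the island containing the point — the largest one.) The point is inside the cross-section and 2.90 mm from the nearest boundary — more than the 1.2 mm shell width (3 × 0.4), so it's in the infill interior.

infill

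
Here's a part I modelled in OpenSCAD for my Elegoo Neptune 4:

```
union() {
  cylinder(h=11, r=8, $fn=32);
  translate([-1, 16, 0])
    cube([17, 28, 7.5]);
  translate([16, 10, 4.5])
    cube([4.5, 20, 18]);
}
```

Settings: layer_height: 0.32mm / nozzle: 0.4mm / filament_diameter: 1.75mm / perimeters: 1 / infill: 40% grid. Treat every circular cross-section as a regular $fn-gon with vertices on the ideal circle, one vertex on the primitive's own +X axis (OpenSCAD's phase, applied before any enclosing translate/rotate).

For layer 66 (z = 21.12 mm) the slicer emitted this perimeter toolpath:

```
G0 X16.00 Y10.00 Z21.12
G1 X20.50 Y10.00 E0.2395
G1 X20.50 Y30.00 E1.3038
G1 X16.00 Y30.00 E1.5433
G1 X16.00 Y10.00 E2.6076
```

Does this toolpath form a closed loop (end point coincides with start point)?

Start point (G0): (16.00, 10.00). End point (last G1): the path returns to the start — closed.

yes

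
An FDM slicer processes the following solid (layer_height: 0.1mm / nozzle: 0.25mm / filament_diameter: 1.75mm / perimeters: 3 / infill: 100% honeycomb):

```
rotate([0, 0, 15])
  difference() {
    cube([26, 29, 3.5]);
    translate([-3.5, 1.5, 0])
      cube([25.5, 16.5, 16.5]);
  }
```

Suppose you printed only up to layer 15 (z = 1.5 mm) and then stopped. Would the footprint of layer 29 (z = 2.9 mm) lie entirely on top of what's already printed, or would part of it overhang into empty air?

entirely on top

Compare the two slices. At z = 1.5: the cube (footprint 26×29) is included at this height (area 754.00 mm²); the cube at (-3.5, 1.5) is present — its section is the full 25.5×16.5 rectangle (area 420.75 mm²); After the difference (first − rest): starting from the 26×29 cube (754.00 mm²), the 25.5×16.5 cube at (-3.5, 1.5) partially overlaps it — only the 363.00 mm² overlap (of its 420.75 mm²) is removed, clipping the outline — area = 391.00 mm²; (rotated 15° about Z; rotation is an isometry so areas/perimeters/island counts are preserved). At z = 2.9: the 26×29 cube contributes its full rectangle (area 754.00 mm²); the cube at (-3.5, 1.5) (footprint 25.5×16.5) is included at this height (area 420.75 mm²); Taking the first minus the rest: starting from the 26×29 cube (754.00 mm²), the 25.5×16.5 cube at (-3.5, 1.5) partially overlaps it — only the 363.00 mm² overlap (of its 420.75 mm²) is removed, clipping the outline — area = 391.00 mm²; (whole slice rotated 15° about Z — lengths, areas and connectivity unchanged). Checking containment: the cross-section at z = 2.9 is a subset of the cross-section at z = 1.5.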